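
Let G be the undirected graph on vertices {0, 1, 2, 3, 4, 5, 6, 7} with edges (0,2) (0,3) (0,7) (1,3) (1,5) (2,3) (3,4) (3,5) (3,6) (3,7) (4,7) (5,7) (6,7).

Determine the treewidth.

A width-2 tree decomposition is:
Bags: B1 = {0, 2, 3}  B2 = {0, 3, 7}  B3 = {3, 5, 7}  B4 = {3, 6, 7}  B5 = {3, 4, 7}  B6 = {1, 3, 5}
Tree: B1–B2, B2–B3, B3–B4, B3–B5, B3–B6
The largest bag has 3 vertices, giving width 2; this decomposition certifies tw(G) ≤ 2. For the lower bound, the 3 vertices {1, 3, 5} are pairwise adjacent, and any tree decomposition puts a clique entirely inside one bag — forcing width ≥ 2. Therefore the treewidth is 2.

2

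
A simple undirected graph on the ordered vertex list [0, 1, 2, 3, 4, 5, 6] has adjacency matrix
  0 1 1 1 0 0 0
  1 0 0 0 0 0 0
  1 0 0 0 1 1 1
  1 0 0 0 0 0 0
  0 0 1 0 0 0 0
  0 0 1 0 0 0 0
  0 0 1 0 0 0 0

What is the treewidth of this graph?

1

A width-1 tree decomposition is:
Bags: B1 = {2, 6}  B2 = {0, 2}  B3 = {2, 4}  B4 = {0, 1}  B5 = {0, 3}  B6 = {2, 5}
Tree: B1–B2, B1–B3, B2–B4, B4–B5, B2–B6
Every bag has size at most 2, so the width is 2 − 1 = 1 and tw(G) ≤ 1. Any graph with an edge has treewidth ≥ 1, and G has the edge 6–2. Combining the bounds, tw(G) = 1.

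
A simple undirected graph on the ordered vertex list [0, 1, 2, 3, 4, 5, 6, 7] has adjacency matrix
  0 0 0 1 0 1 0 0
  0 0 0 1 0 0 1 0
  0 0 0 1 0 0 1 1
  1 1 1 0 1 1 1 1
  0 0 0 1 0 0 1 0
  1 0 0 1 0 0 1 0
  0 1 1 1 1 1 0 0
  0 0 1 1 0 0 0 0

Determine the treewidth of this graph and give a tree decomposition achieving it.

The largest bag has 3 vertices, giving width 2; this decomposition certifies tw(G) ≤ 2. Conversely, {0, 3, 5} is a clique of size 3, and the vertices of any clique must share a bag in every tree decomposition; so some bag has ≥ 3 vertices and tw(G) ≥ 2. Combining the bounds, tw(G) = 2.

Treewidth 2.
One such decomposition:
Bags: B1 = {2, 3, 7}  B2 = {2, 3, 6}  B3 = {3, 5, 6}  B4 = {0, 3, 5}  B5 = {1, 3, 6}  B6 = {3, 4, 6}
Tree: B1–B2, B2–B3, B3–B4, B3–B5, B3–B6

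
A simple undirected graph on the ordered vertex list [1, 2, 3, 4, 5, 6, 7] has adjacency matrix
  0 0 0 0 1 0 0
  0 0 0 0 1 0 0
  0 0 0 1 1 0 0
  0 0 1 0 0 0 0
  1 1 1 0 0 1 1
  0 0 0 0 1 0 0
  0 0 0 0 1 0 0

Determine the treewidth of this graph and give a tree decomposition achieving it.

Each bag holds 2 vertices, so the decomposition has width 1, which upper-bounds the treewidth. Any graph with an edge has treewidth ≥ 1, and G has the edge 6–5. Hence tw(G) = 1 exactly.

Treewidth 1.
One optimal decomposition is:
Bags: B1 = {5, 6}  B2 = {3, 5}  B3 = {3, 4}  B4 = {1, 5}  B5 = {2, 5}  B6 = {5, 7}
Tree: B1–B2, B2–B3, B1–B4, B2–B5, B4–B6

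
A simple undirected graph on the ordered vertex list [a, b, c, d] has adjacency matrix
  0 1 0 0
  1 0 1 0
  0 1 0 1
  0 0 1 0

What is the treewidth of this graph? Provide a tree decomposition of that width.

Each bag holds 2 vertices, so the decomposition has width 1, which upper-bounds the treewidth. G has an edge, so its treewidth is at least 1. Hence tw(G) = 1 exactly.

Treewidth 1.
One such decomposition:
Bags: B1 = {a, b}  B2 = {b, c}  B3 = {c, d}
Tree: B1–B2, B2–B3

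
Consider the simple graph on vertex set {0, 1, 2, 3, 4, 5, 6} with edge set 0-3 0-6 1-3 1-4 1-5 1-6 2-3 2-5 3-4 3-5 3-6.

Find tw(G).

2

A width-2 tree decomposition is:
Bags: B1 = {1, 3, 6}  B2 = {1, 3, 5}  B3 = {2, 3, 5}  B4 = {0, 3, 6}  B5 = {1, 3, 4}
Tree: B1–B2, B2–B3, B1–B4, B2–B5
The largest bag has 3 vertices, giving width 2; this decomposition certifies tw(G) ≤ 2. For the lower bound, the 3 vertices {0, 3, 6} are pairwise adjacent, and any tree decomposition puts a clique entirely inside one bag — forcing width ≥ 2. Therefore the treewidth is 2.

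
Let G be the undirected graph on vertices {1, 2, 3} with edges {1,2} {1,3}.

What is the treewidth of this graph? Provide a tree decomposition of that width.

Treewidth 1.
Bags: B1 = {1, 2}  B2 = {1, 3}
Tree: B1–B2

Each bag holds 2 vertices, so the decomposition has width 1, which upper-bounds the treewidth. Any graph with an edge has treewidth ≥ 1, and G has the edge 1–2. Hence tw(G) = 1 exactly.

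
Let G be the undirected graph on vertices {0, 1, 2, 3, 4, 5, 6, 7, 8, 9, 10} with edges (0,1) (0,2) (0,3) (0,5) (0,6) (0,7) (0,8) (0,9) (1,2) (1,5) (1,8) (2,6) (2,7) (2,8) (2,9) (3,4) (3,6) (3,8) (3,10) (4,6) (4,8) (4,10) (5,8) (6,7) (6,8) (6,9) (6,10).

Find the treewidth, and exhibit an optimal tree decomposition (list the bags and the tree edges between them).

Treewidth 3.
One optimal decomposition is:
Bags: B1 = {0, 2, 6, 8}  B2 = {0, 1, 2, 8}  B3 = {0, 2, 6, 9}  B4 = {0, 3, 6, 8}  B5 = {3, 4, 6, 8}  B6 = {3, 4, 6, 10}  B7 = {0, 1, 5, 8}  B8 = {0, 2, 6, 7}
Tree: B1–B2, B1–B3, B1–B4, B4–B5, B5–B6, B2–B7, B1–B8

Each bag holds 4 vertices, so the decomposition has width 3, which upper-bounds the treewidth. Conversely, {0, 1, 2, 8} is a clique of size 4, and the vertices of any clique must share a bag in every tree decomposition; so some bag has ≥ 4 vertices and tw(G) ≥ 3. Therefore the treewidth is 3.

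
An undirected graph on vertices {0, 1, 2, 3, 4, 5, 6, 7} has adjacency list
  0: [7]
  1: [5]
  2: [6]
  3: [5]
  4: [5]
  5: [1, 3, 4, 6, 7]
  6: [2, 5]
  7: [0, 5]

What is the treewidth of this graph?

A width-1 tree decomposition is:
Bags: B1 = {5, 7}  B2 = {5, 6}  B3 = {1, 5}  B4 = {0, 7}  B5 = {2, 6}  B6 = {4, 5}  B7 = {3, 5}
Tree: B1–B2, B2–B3, B1–B4, B2–B5, B3–B6, B2–B7
The largest bag has 2 vertices, giving width 1; this decomposition certifies tw(G) ≤ 1. Any graph with an edge has treewidth ≥ 1, and G has the edge 5–7. Combining the bounds, tw(G) = 1.

1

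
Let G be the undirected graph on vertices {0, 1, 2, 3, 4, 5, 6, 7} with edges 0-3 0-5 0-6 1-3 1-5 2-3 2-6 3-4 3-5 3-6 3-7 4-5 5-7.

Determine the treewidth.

2

A width-2 tree decomposition is:
Bags: B1 = {1, 3, 5}  B2 = {0, 3, 5}  B3 = {0, 3, 6}  B4 = {3, 4, 5}  B5 = {3, 5, 7}  B6 = {2, 3, 6}
Tree: B1–B2, B2–B3, B2–B4, B4–B5, B3–B6
Every bag has size at most 3, so the width is 3 − 1 = 2 and tw(G) ≤ 2. On the other hand G contains the 3-clique {2, 3, 6}. A clique must lie in a single bag of any decomposition, so no decomposition can have width below 2. The upper and lower bounds meet at 2, so that is the treewidth.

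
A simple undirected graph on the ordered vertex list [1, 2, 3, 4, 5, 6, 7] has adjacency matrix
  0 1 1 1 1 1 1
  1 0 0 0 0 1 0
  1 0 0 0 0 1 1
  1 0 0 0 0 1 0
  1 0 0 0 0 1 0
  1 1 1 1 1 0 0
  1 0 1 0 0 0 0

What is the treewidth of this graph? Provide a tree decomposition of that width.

Treewidth 2.
One optimal decomposition is:
Bags: B1 = {1, 3, 6}  B2 = {1, 4, 6}  B3 = {1, 5, 6}  B4 = {1, 3, 7}  B5 = {1, 2, 6}
Tree: B1–B2, B1–B3, B1–B4, B2–B5

Every bag has size at most 3, so the width is 3 − 1 = 2 and tw(G) ≤ 2. For the lower bound, the 3 vertices {1, 2, 6} are pairwise adjacent, and any tree decomposition puts a clique entirely inside one bag — forcing width ≥ 2. Therefore the treewidth is 2.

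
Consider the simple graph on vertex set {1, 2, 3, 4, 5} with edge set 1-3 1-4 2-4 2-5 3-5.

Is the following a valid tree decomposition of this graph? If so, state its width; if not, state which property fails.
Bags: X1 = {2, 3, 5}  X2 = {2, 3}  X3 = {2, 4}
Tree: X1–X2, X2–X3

A tree decomposition must satisfy three properties: every vertex lies in some bag; for every edge, both endpoints lie together in some bag; and for every vertex, the bags containing it form a connected subtree. Here vertex 1 appears in no bag, so the decomposition is invalid.

No — vertex 1 appears in no bag.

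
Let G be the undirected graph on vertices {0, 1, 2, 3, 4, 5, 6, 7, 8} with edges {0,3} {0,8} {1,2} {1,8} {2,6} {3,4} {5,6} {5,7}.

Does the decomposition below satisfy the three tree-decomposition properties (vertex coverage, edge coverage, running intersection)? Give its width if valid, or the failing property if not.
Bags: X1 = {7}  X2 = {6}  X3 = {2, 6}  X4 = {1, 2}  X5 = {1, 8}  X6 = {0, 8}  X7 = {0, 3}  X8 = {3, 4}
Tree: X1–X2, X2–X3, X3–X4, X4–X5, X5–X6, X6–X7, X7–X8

A tree decomposition must satisfy three properties: every vertex lies in some bag; for every edge, both endpoints lie together in some bag; and for every vertex, the bags containing it form a connected subtree. Here vertex 5 appears in no bag, so the decomposition is invalid.

No — vertex 5 appears in no bag.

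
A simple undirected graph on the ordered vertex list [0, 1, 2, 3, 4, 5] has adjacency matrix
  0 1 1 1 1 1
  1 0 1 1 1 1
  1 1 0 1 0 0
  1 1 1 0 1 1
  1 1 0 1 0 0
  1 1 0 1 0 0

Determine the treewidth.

3

A width-3 tree decomposition is:
Bags: B1 = {0, 1, 3, 4}  B2 = {0, 1, 2, 3}  B3 = {0, 1, 3, 5}
Tree: B1–B2, B1–B3
Each bag holds 4 vertices, so the decomposition has width 3, which upper-bounds the treewidth. For the lower bound, the 4 vertices {0, 1, 2, 3} are pairwise adjacent, and any tree decomposition puts a clique entirely inside one bag — forcing width ≥ 3. Combining the bounds, tw(G) = 3.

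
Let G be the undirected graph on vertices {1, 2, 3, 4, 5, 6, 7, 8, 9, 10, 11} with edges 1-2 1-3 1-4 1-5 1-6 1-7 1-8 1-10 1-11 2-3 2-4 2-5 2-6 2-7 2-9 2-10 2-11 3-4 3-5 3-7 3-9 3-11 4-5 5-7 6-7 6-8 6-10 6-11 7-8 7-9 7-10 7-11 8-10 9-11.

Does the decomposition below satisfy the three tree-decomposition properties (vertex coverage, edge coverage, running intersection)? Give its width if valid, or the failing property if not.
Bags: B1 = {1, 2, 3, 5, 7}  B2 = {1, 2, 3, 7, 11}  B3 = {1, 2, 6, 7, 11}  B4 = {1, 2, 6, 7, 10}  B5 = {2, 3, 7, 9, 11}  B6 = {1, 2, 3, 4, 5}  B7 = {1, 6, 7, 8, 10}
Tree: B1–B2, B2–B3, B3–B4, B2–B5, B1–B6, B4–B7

Every vertex of G appears in some bag (union = {1, 2, 3, 4, 5, 6, 7, 8, 9, 10, 11}); every edge is covered by a bag; and for each vertex v the set of bags containing v is connected in the bag tree. The decomposition is therefore valid. The largest bag has 5 vertices, so the width is 4.

Yes; width 4.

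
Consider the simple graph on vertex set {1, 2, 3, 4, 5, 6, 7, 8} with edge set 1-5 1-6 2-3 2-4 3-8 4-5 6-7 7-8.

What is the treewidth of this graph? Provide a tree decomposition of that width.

Treewidth 2.
One optimal decomposition is:
Bags: B1 = {1, 6, 7}  B2 = {1, 7, 8}  B3 = {1, 3, 8}  B4 = {1, 2, 3}  B5 = {1, 2, 4}  B6 = {1, 4, 5}
Tree: B1–B2, B2–B3, B3–B4, B4–B5, B5–B6

Each bag holds 3 vertices, so the decomposition has width 2, which upper-bounds the treewidth. The edges 1–6–7–8–3–2–4–5–1 form a cycle, so G is not a tree and its treewidth is at least 2. Therefore the treewidth is 2.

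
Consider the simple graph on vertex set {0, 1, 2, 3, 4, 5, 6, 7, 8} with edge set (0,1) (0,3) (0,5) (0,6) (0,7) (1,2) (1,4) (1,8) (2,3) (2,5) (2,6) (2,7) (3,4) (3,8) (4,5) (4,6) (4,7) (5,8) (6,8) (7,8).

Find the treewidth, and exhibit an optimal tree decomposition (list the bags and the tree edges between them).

The largest bag has 5 vertices, giving width 4; this decomposition certifies tw(G) ≤ 4. For the lower bound: the 5 vertex sets {2,3}, {1,4}, {7,8}, {0}, {6} are disjoint, each induces a connected subgraph, and every pair is joined by at least one edge of G. Contracting each set to a single vertex therefore yields K_{5} as a minor, and since treewidth is minor-monotone, tw(G) ≥ tw(K_{5}) = 4. The upper and lower bounds meet at 4, so that is the treewidth.

Treewidth 4.
One optimal decomposition is:
Bags: B1 = {0, 2, 3, 4, 8}  B2 = {0, 1, 2, 4, 8}  B3 = {0, 2, 4, 7, 8}  B4 = {0, 2, 4, 6, 8}  B5 = {0, 2, 4, 5, 8}
Tree: B1–B2, B2–B3, B3–B4, B4–B5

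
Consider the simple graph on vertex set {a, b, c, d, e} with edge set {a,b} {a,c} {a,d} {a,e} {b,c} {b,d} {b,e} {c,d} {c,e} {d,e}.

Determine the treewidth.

A width-4 tree decomposition is:
Bags: B1 = {a, b, c, d, e}
Tree: (single bag)
A single bag containing all 5 vertices is trivially a valid decomposition of width 4. For the lower bound, the 5 vertices {a, b, c, d, e} are pairwise adjacent, and any tree decomposition puts a clique entirely inside one bag — forcing width ≥ 4. Therefore the treewidth is 4.

4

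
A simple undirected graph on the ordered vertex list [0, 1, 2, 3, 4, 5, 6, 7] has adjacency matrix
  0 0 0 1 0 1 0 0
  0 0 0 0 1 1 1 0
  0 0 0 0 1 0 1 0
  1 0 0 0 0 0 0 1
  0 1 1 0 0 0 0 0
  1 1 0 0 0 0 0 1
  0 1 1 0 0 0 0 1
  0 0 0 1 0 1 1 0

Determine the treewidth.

2

A width-2 tree decomposition is:
Bags: B1 = {0, 3, 7}  B2 = {0, 5, 7}  B3 = {5, 6, 7}  B4 = {1, 5, 6}  B5 = {1, 2, 6}  B6 = {1, 2, 4}
Tree: B1–B2, B2–B3, B3–B4, B4–B5, B5–B6
Each bag holds 3 vertices, so the decomposition has width 2, which upper-bounds the treewidth. The edges 3–0–5–7–3 form a cycle, so G is not a tree and its treewidth is at least 2. Combining the bounds, tw(G) = 2.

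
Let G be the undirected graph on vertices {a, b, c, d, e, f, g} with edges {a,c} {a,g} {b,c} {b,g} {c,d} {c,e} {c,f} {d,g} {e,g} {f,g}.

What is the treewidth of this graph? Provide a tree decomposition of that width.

The largest bag has 3 vertices, giving width 2; this decomposition certifies tw(G) ≤ 2. The edges g–e–c–b–g form a cycle, so G is not a tree and its treewidth is at least 2. Combining the bounds, tw(G) = 2.

Treewidth 2.
One optimal decomposition is:
Bags: B1 = {c, e, g}  B2 = {b, c, g}  B3 = {a, c, g}  B4 = {c, f, g}  B5 = {c, d, g}
Tree: B1–B2, B2–B3, B3–B4, B4–B5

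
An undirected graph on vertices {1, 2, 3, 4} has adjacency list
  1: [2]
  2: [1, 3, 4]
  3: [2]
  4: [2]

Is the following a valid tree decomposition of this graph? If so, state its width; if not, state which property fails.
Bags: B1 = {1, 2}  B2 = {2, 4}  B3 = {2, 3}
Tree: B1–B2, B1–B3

Yes; width 1.

Checking the three conditions: (i) the bags cover all of {1, 2, 3, 4}; (ii) for each edge, some bag contains both endpoints; (iii) the bags containing any fixed vertex form a subtree. All hold, so the decomposition is valid with width 2 − 1 = 1.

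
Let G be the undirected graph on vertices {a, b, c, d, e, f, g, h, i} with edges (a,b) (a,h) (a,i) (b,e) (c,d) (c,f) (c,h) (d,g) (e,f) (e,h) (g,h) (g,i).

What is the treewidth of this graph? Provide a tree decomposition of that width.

Each bag holds 4 vertices, so the decomposition has width 3, which upper-bounds the treewidth. For the lower bound: the 4 vertex sets {d,g,i}, {a}, {h}, {b,c,e,f} are disjoint, each induces a connected subgraph, and every pair is joined by at least one edge of G. Contracting each set to a single vertex therefore yields K_{4} as a minor, and since treewidth is minor-monotone, tw(G) ≥ tw(K_{4}) = 3. Therefore the treewidth is 3.

Treewidth 3.
One such decomposition:
Bags: B1 = {a, d, g, i}  B2 = {a, d, g, h}  B3 = {a, c, d, h}  B4 = {a, b, c, h}  B5 = {b, c, e, h}  B6 = {b, c, e, f}
Tree: B1–B2, B2–B3, B3–B4, B4–B5, B5–B6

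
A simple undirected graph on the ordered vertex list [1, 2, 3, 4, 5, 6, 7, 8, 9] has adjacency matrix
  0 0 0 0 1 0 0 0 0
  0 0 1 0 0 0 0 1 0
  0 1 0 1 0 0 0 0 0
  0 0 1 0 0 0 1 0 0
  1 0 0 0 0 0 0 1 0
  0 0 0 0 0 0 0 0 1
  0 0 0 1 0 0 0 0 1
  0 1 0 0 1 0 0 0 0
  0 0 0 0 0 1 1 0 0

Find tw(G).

1

A width-1 tree decomposition is:
Bags: B1 = {1, 5}  B2 = {5, 8}  B3 = {2, 8}  B4 = {2, 3}  B5 = {3, 4}  B6 = {4, 7}  B7 = {7, 9}  B8 = {6, 9}
Tree: B1–B2, B2–B3, B3–B4, B4–B5, B5–B6, B6–B7, B7–B8
Every bag has size at most 2, so the width is 2 − 1 = 1 and tw(G) ≤ 1. Any graph with an edge has treewidth ≥ 1, and G has the edge 1–5. Therefore the treewidth is 1.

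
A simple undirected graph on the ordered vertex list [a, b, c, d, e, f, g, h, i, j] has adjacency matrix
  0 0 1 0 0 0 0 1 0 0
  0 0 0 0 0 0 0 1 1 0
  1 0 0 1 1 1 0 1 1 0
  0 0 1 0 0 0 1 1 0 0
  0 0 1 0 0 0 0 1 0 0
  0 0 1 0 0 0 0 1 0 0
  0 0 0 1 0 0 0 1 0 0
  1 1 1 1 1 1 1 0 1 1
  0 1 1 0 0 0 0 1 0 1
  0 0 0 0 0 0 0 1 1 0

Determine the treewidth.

A width-2 tree decomposition is:
Bags: B1 = {c, h, i}  B2 = {h, i, j}  B3 = {a, c, h}  B4 = {b, h, i}  B5 = {c, f, h}  B6 = {c, d, h}  B7 = {c, e, h}  B8 = {d, g, h}
Tree: B1–B2, B1–B3, B2–B4, B3–B5, B1–B6, B5–B7, B6–B8
Every bag has size at most 3, so the width is 3 − 1 = 2 and tw(G) ≤ 2. On the other hand G contains the 3-clique {d, g, h}. A clique must lie in a single bag of any decomposition, so no decomposition can have width below 2. Hence tw(G) = 2 exactly.

2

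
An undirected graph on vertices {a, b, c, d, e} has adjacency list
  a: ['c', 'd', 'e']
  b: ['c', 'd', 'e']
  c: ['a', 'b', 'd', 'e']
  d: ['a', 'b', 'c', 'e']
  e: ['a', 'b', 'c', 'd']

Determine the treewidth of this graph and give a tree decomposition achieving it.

Each bag holds 4 vertices, so the decomposition has width 3, which upper-bounds the treewidth. Conversely, {a, c, d, e} is a clique of size 4, and the vertices of any clique must share a bag in every tree decomposition; so some bag has ≥ 4 vertices and tw(G) ≥ 3. Hence tw(G) = 3 exactly.

Treewidth 3.
Bags: B1 = {a, c, d, e}  B2 = {b, c, d, e}
Tree: B1–B2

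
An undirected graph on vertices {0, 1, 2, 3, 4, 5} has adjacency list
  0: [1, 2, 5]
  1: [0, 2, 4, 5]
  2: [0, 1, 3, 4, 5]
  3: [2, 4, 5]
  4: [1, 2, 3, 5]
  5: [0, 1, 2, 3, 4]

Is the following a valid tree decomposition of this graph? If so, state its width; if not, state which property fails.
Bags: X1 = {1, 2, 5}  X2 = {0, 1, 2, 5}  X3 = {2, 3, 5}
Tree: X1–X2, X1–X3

No — vertex 4 appears in no bag.

A tree decomposition must satisfy three properties: every vertex lies in some bag; for every edge, both endpoints lie together in some bag; and for every vertex, the bags containing it form a connected subtree. Here vertex 4 appears in no bag, so the decomposition is invalid.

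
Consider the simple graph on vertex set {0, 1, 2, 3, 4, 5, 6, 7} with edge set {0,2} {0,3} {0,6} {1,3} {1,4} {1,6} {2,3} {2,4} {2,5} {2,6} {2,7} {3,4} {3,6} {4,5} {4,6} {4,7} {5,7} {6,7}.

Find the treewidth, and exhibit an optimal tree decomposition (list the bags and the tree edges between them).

Treewidth 3.
One optimal decomposition is:
Bags: B1 = {2, 4, 6, 7}  B2 = {2, 3, 4, 6}  B3 = {0, 2, 3, 6}  B4 = {2, 4, 5, 7}  B5 = {1, 3, 4, 6}
Tree: B1–B2, B2–B3, B1–B4, B2–B5

The largest bag has 4 vertices, giving width 3; this decomposition certifies tw(G) ≤ 3. On the other hand G contains the 4-clique {1, 3, 4, 6}. A clique must lie in a single bag of any decomposition, so no decomposition can have width below 3. Hence tw(G) = 3 exactly.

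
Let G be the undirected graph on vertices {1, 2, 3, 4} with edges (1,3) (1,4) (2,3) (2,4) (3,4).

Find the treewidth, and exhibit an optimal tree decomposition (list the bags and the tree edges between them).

Treewidth 2.
One such decomposition:
Bags: B1 = {2, 3, 4}  B2 = {1, 3, 4}
Tree: B1–B2

Every bag has size at most 3, so the width is 3 − 1 = 2 and tw(G) ≤ 2. For the lower bound, the 3 vertices {1, 3, 4} are pairwise adjacent, and any tree decomposition puts a clique entirely inside one bag — forcing width ≥ 2. Hence tw(G) = 2 exactly.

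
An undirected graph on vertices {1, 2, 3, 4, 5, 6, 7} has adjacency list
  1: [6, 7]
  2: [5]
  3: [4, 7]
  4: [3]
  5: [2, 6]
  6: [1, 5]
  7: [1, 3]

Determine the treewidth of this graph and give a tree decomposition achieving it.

The largest bag has 2 vertices, giving width 1; this decomposition certifies tw(G) ≤ 1. G has an edge, so its treewidth is at least 1. The upper and lower bounds meet at 1, so that is the treewidth.

Treewidth 1.
One optimal decomposition is:
Bags: B1 = {2, 5}  B2 = {5, 6}  B3 = {1, 6}  B4 = {1, 7}  B5 = {3, 7}  B6 = {3, 4}
Tree: B1–B2, B2–B3, B3–B4, B4–B5, B5–B6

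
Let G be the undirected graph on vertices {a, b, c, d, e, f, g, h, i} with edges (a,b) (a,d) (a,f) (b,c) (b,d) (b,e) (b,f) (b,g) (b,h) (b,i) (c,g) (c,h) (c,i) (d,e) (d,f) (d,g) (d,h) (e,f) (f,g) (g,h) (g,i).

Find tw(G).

3

A width-3 tree decomposition is:
Bags: B1 = {b, c, g, h}  B2 = {b, d, g, h}  B3 = {b, d, f, g}  B4 = {b, c, g, i}  B5 = {a, b, d, f}  B6 = {b, d, e, f}
Tree: B1–B2, B2–B3, B1–B4, B3–B5, B5–B6
Every bag has size at most 4, so the width is 4 − 1 = 3 and tw(G) ≤ 3. On the other hand G contains the 4-clique {b, d, g, h}. A clique must lie in a single bag of any decomposition, so no decomposition can have width below 3. Hence tw(G) = 3 exactly.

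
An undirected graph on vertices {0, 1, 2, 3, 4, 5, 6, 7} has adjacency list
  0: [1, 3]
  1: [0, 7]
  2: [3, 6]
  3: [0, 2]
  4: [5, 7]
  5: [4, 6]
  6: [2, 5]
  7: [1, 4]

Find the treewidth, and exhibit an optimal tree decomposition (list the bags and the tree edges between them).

Treewidth 2.
Bags: B1 = {4, 5, 7}  B2 = {1, 5, 7}  B3 = {0, 1, 5}  B4 = {0, 3, 5}  B5 = {2, 3, 5}  B6 = {2, 5, 6}
Tree: B1–B2, B2–B3, B3–B4, B4–B5, B5–B6

Each bag holds 3 vertices, so the decomposition has width 2, which upper-bounds the treewidth. The edges 5–4–7–1–0–3–2–6–5 form a cycle, so G is not a tree and its treewidth is at least 2. Hence tw(G) = 2 exactly.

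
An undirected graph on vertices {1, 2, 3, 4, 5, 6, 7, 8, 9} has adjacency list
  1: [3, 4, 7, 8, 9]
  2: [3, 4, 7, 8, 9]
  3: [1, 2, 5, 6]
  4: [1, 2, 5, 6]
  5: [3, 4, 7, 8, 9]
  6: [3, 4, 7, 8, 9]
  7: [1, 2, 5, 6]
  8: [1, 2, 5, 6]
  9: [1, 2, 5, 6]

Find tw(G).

A width-4 tree decomposition is:
Bags: B1 = {1, 2, 5, 6, 9}  B2 = {1, 2, 4, 5, 6}  B3 = {1, 2, 5, 6, 8}  B4 = {1, 2, 5, 6, 7}  B5 = {1, 2, 3, 5, 6}
Tree: B1–B2, B2–B3, B3–B4, B4–B5
Each bag holds 5 vertices, so the decomposition has width 4, which upper-bounds the treewidth. For the lower bound: the 5 vertex sets {6,9}, {4,5}, {1,8}, {2}, {7} are disjoint, each induces a connected subgraph, and every pair is joined by at least one edge of G. Contracting each set to a single vertex therefore yields K_{5} as a minor, and since treewidth is minor-monotone, tw(G) ≥ tw(K_{5}) = 4. Hence tw(G) = 4 exactly.

4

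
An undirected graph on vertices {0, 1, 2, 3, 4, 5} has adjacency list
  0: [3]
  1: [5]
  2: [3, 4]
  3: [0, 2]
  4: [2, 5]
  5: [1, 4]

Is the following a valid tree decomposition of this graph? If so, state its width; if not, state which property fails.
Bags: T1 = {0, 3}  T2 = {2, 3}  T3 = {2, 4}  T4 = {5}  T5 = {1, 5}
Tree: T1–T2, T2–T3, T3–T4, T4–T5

No — edge (4,5) lies in no bag.

A tree decomposition must satisfy three properties: every vertex lies in some bag; for every edge, both endpoints lie together in some bag; and for every vertex, the bags containing it form a connected subtree. Here edge (4,5) lies in no bag, so the decomposition is invalid.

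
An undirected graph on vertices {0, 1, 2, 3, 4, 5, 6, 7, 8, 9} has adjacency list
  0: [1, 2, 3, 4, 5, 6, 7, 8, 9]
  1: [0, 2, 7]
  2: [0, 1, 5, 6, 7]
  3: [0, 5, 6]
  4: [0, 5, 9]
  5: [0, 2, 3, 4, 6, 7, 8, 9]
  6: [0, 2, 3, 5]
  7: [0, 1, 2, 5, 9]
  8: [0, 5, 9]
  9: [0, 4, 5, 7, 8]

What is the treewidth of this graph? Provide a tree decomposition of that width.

Treewidth 3.
Bags: B1 = {0, 2, 5, 6}  B2 = {0, 2, 5, 7}  B3 = {0, 5, 7, 9}  B4 = {0, 1, 2, 7}  B5 = {0, 3, 5, 6}  B6 = {0, 4, 5, 9}  B7 = {0, 5, 8, 9}
Tree: B1–B2, B2–B3, B2–B4, B1–B5, B3–B6, B3–B7

The largest bag has 4 vertices, giving width 3; this decomposition certifies tw(G) ≤ 3. On the other hand G contains the 4-clique {0, 1, 2, 7}. A clique must lie in a single bag of any decomposition, so no decomposition can have width below 3. The upper and lower bounds meet at 3, so that is the treewidth.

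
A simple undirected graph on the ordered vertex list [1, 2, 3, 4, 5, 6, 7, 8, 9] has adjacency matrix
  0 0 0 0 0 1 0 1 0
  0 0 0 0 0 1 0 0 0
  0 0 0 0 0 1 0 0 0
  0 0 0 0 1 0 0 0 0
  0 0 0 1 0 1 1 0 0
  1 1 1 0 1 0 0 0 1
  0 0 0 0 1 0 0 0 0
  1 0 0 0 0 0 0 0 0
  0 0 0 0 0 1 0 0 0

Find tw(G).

A width-1 tree decomposition is:
Bags: B1 = {2, 6}  B2 = {3, 6}  B3 = {5, 6}  B4 = {6, 9}  B5 = {1, 6}  B6 = {1, 8}  B7 = {4, 5}  B8 = {5, 7}
Tree: B1–B2, B1–B3, B3–B4, B4–B5, B5–B6, B3–B7, B7–B8
Each bag holds 2 vertices, so the decomposition has width 1, which upper-bounds the treewidth. Since G has at least one edge (e.g. 6–2), it is not an edgeless graph, so tw(G) ≥ 1. Therefore the treewidth is 1.

1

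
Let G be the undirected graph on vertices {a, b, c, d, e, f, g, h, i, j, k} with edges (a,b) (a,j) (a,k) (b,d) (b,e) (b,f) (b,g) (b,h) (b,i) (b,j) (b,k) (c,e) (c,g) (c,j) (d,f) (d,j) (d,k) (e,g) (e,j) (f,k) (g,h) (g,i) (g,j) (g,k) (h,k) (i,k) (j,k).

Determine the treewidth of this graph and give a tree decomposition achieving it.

Treewidth 3.
One such decomposition:
Bags: B1 = {a, b, j, k}  B2 = {b, g, j, k}  B3 = {b, d, j, k}  B4 = {b, g, i, k}  B5 = {b, e, g, j}  B6 = {b, d, f, k}  B7 = {b, g, h, k}  B8 = {c, e, g, j}
Tree: B1–B2, B2–B3, B2–B4, B2–B5, B3–B6, B2–B7, B5–B8

Every bag has size at most 4, so the width is 4 − 1 = 3 and tw(G) ≤ 3. Conversely, {c, e, g, j} is a clique of size 4, and the vertices of any clique must share a bag in every tree decomposition; so some bag has ≥ 4 vertices and tw(G) ≥ 3. Combining the bounds, tw(G) = 3.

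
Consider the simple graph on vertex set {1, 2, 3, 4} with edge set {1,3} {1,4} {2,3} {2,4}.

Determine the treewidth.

A width-2 tree decomposition is:
Bags: B1 = {2, 3, 4}  B2 = {1, 3, 4}
Tree: B1–B2
The largest bag has 3 vertices, giving width 2; this decomposition certifies tw(G) ≤ 2. For the lower bound, G contains the cycle 4–2–3–1–4, so G is not a forest; only forests have treewidth ≤ 1, hence tw(G) ≥ 2. The upper and lower bounds meet at 2, so that is the treewidth.

2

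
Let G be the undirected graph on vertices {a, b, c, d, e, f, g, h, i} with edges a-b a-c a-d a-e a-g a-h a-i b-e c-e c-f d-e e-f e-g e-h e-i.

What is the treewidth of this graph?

2

A width-2 tree decomposition is:
Bags: B1 = {a, e, i}  B2 = {a, e, g}  B3 = {a, e, h}  B4 = {a, b, e}  B5 = {a, c, e}  B6 = {c, e, f}  B7 = {a, d, e}
Tree: B1–B2, B2–B3, B1–B4, B4–B5, B5–B6, B4–B7
Each bag holds 3 vertices, so the decomposition has width 2, which upper-bounds the treewidth. On the other hand G contains the 3-clique {a, d, e}. A clique must lie in a single bag of any decomposition, so no decomposition can have width below 2. Combining the bounds, tw(G) = 2.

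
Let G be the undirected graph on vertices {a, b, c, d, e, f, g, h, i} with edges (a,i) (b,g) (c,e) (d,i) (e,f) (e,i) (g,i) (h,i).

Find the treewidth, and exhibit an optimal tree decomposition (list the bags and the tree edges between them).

Each bag holds 2 vertices, so the decomposition has width 1, which upper-bounds the treewidth. Any graph with an edge has treewidth ≥ 1, and G has the edge a–i. Therefore the treewidth is 1.

Treewidth 1.
Bags: B1 = {a, i}  B2 = {g, i}  B3 = {d, i}  B4 = {b, g}  B5 = {h, i}  B6 = {e, i}  B7 = {e, f}  B8 = {c, e}
Tree: B1–B2, B2–B3, B2–B4, B1–B5, B1–B6, B6–B7, B7–B8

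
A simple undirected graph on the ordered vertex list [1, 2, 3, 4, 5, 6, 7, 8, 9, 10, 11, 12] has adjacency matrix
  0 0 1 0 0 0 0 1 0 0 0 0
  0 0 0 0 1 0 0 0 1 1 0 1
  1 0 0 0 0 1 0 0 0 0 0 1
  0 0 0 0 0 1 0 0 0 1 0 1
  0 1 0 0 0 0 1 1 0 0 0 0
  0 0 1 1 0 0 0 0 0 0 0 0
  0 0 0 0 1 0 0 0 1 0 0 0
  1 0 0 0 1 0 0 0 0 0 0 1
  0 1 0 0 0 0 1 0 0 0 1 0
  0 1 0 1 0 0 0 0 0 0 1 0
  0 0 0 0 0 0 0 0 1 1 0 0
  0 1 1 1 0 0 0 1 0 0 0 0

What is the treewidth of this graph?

3

A width-3 tree decomposition is:
Bags: B1 = {7, 9, 10, 11}  B2 = {2, 7, 9, 10}  B3 = {2, 5, 7, 10}  B4 = {2, 4, 5, 10}  B5 = {2, 4, 5, 12}  B6 = {4, 5, 8, 12}  B7 = {4, 6, 8, 12}  B8 = {3, 6, 8, 12}  B9 = {1, 3, 6, 8}
Tree: B1–B2, B2–B3, B3–B4, B4–B5, B5–B6, B6–B7, B7–B8, B8–B9
The largest bag has 4 vertices, giving width 3; this decomposition certifies tw(G) ≤ 3. For the lower bound: the 4 vertex sets {7,9,11}, {10}, {2}, {4,5,8,12} are disjoint, each induces a connected subgraph, and every pair is joined by at least one edge of G. Contracting each set to a single vertex therefore yields K_{4} as a minor, and since treewidth is minor-monotone, tw(G) ≥ tw(K_{4}) = 3. The upper and lower bounds meet at 3, so that is the treewidth.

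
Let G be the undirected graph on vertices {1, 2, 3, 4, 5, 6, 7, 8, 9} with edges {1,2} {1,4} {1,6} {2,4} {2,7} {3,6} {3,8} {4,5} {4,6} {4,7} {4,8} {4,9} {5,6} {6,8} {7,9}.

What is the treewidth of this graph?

A width-2 tree decomposition is:
Bags: B1 = {4, 6, 8}  B2 = {1, 4, 6}  B3 = {1, 2, 4}  B4 = {2, 4, 7}  B5 = {4, 5, 6}  B6 = {3, 6, 8}  B7 = {4, 7, 9}
Tree: B1–B2, B2–B3, B3–B4, B1–B5, B1–B6, B4–B7
Every bag has size at most 3, so the width is 3 − 1 = 2 and tw(G) ≤ 2. For the lower bound, the 3 vertices {3, 6, 8} are pairwise adjacent, and any tree decomposition puts a clique entirely inside one bag — forcing width ≥ 2. Combining the bounds, tw(G) = 2.

2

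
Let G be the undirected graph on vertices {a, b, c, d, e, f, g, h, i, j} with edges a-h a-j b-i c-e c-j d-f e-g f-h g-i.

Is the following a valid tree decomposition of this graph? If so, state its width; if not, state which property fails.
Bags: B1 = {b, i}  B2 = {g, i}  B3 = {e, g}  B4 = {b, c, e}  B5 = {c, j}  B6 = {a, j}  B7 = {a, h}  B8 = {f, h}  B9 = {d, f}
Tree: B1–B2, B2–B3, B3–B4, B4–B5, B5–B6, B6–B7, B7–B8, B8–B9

No — bags containing vertex b are not connected in the tree.

A tree decomposition must satisfy three properties: every vertex lies in some bag; for every edge, both endpoints lie together in some bag; and for every vertex, the bags containing it form a connected subtree. Here bags containing vertex b are not connected in the tree, so the decomposition is invalid.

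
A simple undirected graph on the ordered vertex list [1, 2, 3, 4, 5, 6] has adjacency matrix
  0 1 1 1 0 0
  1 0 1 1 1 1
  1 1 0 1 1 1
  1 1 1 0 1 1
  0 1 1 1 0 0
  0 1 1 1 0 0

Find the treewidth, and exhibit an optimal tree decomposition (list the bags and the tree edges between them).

Treewidth 3.
One such decomposition:
Bags: B1 = {2, 3, 4, 5}  B2 = {2, 3, 4, 6}  B3 = {1, 2, 3, 4}
Tree: B1–B2, B1–B3

Each bag holds 4 vertices, so the decomposition has width 3, which upper-bounds the treewidth. On the other hand G contains the 4-clique {1, 2, 3, 4}. A clique must lie in a single bag of any decomposition, so no decomposition can have width below 3. Hence tw(G) = 3 exactly.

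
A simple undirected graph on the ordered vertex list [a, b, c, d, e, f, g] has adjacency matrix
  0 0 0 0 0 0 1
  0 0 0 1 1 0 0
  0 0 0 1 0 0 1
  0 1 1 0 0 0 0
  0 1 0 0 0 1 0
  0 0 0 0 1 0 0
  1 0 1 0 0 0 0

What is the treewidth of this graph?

1

A width-1 tree decomposition is:
Bags: B1 = {a, g}  B2 = {c, g}  B3 = {c, d}  B4 = {b, d}  B5 = {b, e}  B6 = {e, f}
Tree: B1–B2, B2–B3, B3–B4, B4–B5, B5–B6
Each bag holds 2 vertices, so the decomposition has width 1, which upper-bounds the treewidth. Since G has at least one edge (e.g. a–g), it is not an edgeless graph, so tw(G) ≥ 1. Hence tw(G) = 1 exactly.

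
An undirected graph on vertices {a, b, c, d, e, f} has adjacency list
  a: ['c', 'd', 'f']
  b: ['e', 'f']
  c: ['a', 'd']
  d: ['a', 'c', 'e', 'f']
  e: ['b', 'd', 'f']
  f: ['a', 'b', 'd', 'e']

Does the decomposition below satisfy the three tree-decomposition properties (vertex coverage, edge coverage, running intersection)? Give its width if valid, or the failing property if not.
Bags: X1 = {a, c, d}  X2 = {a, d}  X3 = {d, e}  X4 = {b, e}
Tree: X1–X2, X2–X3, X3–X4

A tree decomposition must satisfy three properties: every vertex lies in some bag; for every edge, both endpoints lie together in some bag; and for every vertex, the bags containing it form a connected subtree. Here vertex f appears in no bag, so the decomposition is invalid.

No — vertex f appears in no bag.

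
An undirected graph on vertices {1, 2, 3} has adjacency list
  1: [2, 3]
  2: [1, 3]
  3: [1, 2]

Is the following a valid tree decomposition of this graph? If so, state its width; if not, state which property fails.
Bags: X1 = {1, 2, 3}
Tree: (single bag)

Yes; width 2.

Checking the three conditions: (i) the bags cover all of {1, 2, 3}; (ii) for each edge, some bag contains both endpoints; (iii) the bags containing any fixed vertex form a subtree. All hold, so the decomposition is valid with width 3 − 1 = 2.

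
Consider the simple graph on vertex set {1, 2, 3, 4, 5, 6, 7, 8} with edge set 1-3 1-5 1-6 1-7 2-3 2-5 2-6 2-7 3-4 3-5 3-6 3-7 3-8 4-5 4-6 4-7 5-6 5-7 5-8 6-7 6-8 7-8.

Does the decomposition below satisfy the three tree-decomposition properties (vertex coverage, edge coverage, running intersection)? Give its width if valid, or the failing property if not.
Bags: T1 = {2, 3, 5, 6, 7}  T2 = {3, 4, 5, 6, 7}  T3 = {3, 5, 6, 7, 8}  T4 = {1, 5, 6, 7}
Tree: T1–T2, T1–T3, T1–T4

No — edge (3,1) lies in no bag.

A tree decomposition must satisfy three properties: every vertex lies in some bag; for every edge, both endpoints lie together in some bag; and for every vertex, the bags containing it form a connected subtree. Here edge (3,1) lies in no bag, so the decomposition is invalid.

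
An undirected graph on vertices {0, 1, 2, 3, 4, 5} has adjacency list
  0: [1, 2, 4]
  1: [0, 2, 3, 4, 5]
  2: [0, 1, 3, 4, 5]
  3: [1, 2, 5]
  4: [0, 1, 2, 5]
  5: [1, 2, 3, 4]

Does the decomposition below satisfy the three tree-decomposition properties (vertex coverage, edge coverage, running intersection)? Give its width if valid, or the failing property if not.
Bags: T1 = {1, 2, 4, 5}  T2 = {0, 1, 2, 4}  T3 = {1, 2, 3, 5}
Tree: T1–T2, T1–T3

Every vertex of G appears in some bag (union = {0, 1, 2, 3, 4, 5}); every edge is covered by a bag; and for each vertex v the set of bags containing v is connected in the bag tree. The decomposition is therefore valid. The largest bag has 4 vertices, so the width is 3.

Yes; width 3.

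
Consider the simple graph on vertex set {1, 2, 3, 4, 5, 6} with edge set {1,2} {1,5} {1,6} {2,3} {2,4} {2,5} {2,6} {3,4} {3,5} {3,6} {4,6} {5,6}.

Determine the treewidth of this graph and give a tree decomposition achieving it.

Treewidth 3.
Bags: B1 = {2, 3, 5, 6}  B2 = {1, 2, 5, 6}  B3 = {2, 3, 4, 6}
Tree: B1–B2, B1–B3

The largest bag has 4 vertices, giving width 3; this decomposition certifies tw(G) ≤ 3. For the lower bound, the 4 vertices {1, 2, 5, 6} are pairwise adjacent, and any tree decomposition puts a clique entirely inside one bag — forcing width ≥ 3. The upper and lower bounds meet at 3, so that is the treewidth.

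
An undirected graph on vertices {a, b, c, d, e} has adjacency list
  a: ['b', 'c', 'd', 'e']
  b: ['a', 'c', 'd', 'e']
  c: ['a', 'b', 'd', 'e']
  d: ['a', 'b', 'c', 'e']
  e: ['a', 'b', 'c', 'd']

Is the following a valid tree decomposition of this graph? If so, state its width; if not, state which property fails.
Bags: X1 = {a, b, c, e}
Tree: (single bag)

No — vertex d appears in no bag.

A tree decomposition must satisfy three properties: every vertex lies in some bag; for every edge, both endpoints lie together in some bag; and for every vertex, the bags containing it form a connected subtree. Here vertex d appears in no bag, so the decomposition is invalid.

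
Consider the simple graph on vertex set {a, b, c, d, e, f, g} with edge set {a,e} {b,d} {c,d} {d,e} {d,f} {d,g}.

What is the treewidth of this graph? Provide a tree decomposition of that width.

Treewidth 1.
One such decomposition:
Bags: B1 = {d, f}  B2 = {d, g}  B3 = {d, e}  B4 = {b, d}  B5 = {c, d}  B6 = {a, e}
Tree: B1–B2, B2–B3, B3–B4, B2–B5, B3–B6

Each bag holds 2 vertices, so the decomposition has width 1, which upper-bounds the treewidth. G has an edge, so its treewidth is at least 1. Therefore the treewidth is 1.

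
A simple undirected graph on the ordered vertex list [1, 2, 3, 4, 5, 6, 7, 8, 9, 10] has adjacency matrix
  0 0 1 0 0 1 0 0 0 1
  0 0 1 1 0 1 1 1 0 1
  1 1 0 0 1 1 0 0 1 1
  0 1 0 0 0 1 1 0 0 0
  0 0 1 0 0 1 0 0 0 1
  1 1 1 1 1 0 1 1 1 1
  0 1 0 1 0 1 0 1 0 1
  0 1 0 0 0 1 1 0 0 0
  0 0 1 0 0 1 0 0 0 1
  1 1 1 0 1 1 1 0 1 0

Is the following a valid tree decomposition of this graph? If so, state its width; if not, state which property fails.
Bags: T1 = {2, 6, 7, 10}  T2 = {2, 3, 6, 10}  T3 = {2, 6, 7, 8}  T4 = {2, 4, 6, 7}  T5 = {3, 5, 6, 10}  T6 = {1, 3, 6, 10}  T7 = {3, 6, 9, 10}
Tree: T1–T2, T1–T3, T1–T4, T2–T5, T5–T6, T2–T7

Every vertex of G appears in some bag (union = {1, 2, 3, 4, 5, 6, 7, 8, 9, 10}); every edge is covered by a bag; and for each vertex v the set of bags containing v is connected in the bag tree. The decomposition is therefore valid. The largest bag has 4 vertices, so the width is 3.

Yes; width 3.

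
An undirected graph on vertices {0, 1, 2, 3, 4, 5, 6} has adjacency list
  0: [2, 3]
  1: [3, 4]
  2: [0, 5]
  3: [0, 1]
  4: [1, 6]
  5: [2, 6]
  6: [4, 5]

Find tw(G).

2

A width-2 tree decomposition is:
Bags: B1 = {1, 4, 6}  B2 = {1, 5, 6}  B3 = {1, 2, 5}  B4 = {0, 1, 2}  B5 = {0, 1, 3}
Tree: B1–B2, B2–B3, B3–B4, B4–B5
Each bag holds 3 vertices, so the decomposition has width 2, which upper-bounds the treewidth. Since 1–4–6–5–2–0–3–1 is a cycle in G, G is not acyclic. Forests are exactly the graphs of treewidth ≤ 1, so tw(G) ≥ 2. Therefore the treewidth is 2.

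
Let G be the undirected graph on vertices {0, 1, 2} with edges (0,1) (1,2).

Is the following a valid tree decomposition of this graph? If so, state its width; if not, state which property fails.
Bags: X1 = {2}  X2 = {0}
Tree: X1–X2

No — vertex 1 appears in no bag.

A tree decomposition must satisfy three properties: every vertex lies in some bag; for every edge, both endpoints lie together in some bag; and for every vertex, the bags containing it form a connected subtree. Here vertex 1 appears in no bag, so the decomposition is invalid.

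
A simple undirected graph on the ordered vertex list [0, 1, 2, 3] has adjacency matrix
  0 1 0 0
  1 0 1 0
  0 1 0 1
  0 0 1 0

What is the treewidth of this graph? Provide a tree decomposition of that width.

Treewidth 1.
One such decomposition:
Bags: B1 = {0, 1}  B2 = {1, 2}  B3 = {2, 3}
Tree: B1–B2, B2–B3

Each bag holds 2 vertices, so the decomposition has width 1, which upper-bounds the treewidth. G has an edge, so its treewidth is at least 1. The upper and lower bounds meet at 1, so that is the treewidth.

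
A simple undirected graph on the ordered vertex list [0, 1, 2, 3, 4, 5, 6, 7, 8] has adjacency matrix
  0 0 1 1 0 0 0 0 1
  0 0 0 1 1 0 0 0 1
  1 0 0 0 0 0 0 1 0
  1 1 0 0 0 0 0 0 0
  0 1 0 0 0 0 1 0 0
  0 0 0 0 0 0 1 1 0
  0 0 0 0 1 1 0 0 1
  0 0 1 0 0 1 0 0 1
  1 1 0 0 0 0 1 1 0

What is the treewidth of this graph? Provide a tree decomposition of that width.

The largest bag has 4 vertices, giving width 3; this decomposition certifies tw(G) ≤ 3. For the lower bound: the 4 vertex sets {4,5,6}, {7}, {8}, {0,1,2,3} are disjoint, each induces a connected subgraph, and every pair is joined by at least one edge of G. Contracting each set to a single vertex therefore yields K_{4} as a minor, and since treewidth is minor-monotone, tw(G) ≥ tw(K_{4}) = 3. Hence tw(G) = 3 exactly.

Treewidth 3.
Bags: B1 = {4, 5, 6, 7}  B2 = {4, 6, 7, 8}  B3 = {1, 4, 7, 8}  B4 = {1, 2, 7, 8}  B5 = {0, 1, 2, 8}  B6 = {0, 1, 2, 3}
Tree: B1–B2, B2–B3, B3–B4, B4–B5, B5–B6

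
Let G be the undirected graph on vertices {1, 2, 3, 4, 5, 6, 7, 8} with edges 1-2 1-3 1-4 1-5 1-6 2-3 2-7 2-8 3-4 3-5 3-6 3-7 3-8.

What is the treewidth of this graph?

A width-2 tree decomposition is:
Bags: B1 = {1, 2, 3}  B2 = {2, 3, 8}  B3 = {1, 3, 5}  B4 = {1, 3, 6}  B5 = {2, 3, 7}  B6 = {1, 3, 4}
Tree: B1–B2, B1–B3, B1–B4, B2–B5, B4–B6
The largest bag has 3 vertices, giving width 2; this decomposition certifies tw(G) ≤ 2. On the other hand G contains the 3-clique {2, 3, 8}. A clique must lie in a single bag of any decomposition, so no decomposition can have width below 2. Therefore the treewidth is 2.

2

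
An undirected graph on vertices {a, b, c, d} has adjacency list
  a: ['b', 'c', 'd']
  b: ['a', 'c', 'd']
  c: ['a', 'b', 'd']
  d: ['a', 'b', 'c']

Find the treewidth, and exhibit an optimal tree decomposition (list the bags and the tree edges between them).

Treewidth 3.
One such decomposition:
Bags: B1 = {a, b, c, d}
Tree: (single bag)

A single bag containing all 4 vertices is trivially a valid decomposition of width 3. Conversely, {a, b, c, d} is a clique of size 4, and the vertices of any clique must share a bag in every tree decomposition; so some bag has ≥ 4 vertices and tw(G) ≥ 3. Combining the bounds, tw(G) = 3.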